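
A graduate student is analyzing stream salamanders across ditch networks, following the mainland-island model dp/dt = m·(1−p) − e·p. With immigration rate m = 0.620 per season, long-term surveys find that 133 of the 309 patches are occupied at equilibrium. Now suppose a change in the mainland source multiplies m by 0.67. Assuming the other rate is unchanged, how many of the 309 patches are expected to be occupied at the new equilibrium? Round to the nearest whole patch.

Observed p* = 133/309 = 0.43042.
Balance m(1−p*) = e·p* gives e = m(1−p*)/p* = 0.620×0.56958/0.43042 = 0.82045.
New p* = m/(m+e) = 0.41540/(0.41540+0.82045) = 0.33612.
Expected occupied = 309 × 0.33612 = 103.86 ≈ 104.

104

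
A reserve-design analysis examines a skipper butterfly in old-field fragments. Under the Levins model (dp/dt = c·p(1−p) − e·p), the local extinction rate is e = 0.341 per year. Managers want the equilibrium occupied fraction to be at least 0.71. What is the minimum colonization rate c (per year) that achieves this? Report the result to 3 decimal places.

p* = 1 − e/c ≥ 0.71 requires e/c ≤ 0.2900, i.e. c ≥ e/0.2900.
c_min = 0.341/0.2900 = 1.1759.

1.176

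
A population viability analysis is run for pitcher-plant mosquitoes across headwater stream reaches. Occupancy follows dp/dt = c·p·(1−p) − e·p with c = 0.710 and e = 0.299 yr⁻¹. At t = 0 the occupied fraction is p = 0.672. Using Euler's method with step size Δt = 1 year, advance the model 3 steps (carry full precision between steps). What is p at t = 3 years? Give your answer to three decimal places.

Update rule: p ← p + [c·p·(1−p) − e·p]·Δt with Δt = 1.
step 1: Δp = -0.04443, p = 0.62757
step 2: Δp = -0.02170, p = 0.60587
step 3: Δp = -0.01161, p = 0.59426

0.594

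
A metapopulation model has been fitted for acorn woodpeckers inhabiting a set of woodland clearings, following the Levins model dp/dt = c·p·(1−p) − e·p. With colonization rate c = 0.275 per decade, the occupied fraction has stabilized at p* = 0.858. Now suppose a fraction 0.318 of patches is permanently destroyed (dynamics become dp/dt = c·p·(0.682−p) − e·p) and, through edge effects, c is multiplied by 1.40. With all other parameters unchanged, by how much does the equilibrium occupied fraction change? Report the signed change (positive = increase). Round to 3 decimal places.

Balance c(1−p*) = e gives e = 0.275×(1 − 0.85800) = 0.03905.
New p* = 0.682 − e/c = 0.682 − 0.03905/0.38500 = 0.58057.
Δp* = 0.58057 − 0.85800 = -0.27743.

-0.277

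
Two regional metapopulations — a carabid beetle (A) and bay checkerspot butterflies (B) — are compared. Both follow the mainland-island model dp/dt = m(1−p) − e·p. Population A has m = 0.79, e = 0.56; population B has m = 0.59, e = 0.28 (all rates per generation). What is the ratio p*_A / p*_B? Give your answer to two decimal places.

A: p*_A = m/(m+e) = 0.79/1.3500 = 0.5852.
B: p*_B = 0.59/0.8700 = 0.6782.
p*_A / p*_B = 0.5852/0.6782 = 0.8629.

0.86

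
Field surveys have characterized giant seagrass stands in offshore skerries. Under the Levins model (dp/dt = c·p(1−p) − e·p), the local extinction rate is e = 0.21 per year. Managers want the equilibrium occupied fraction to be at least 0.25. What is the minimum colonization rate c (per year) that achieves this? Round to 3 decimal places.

p* = 1 − e/c ≥ 0.25 requires e/c ≤ 0.7500, i.e. c ≥ e/0.7500.
c_min = 0.21/0.7500 = 0.2800.

0.280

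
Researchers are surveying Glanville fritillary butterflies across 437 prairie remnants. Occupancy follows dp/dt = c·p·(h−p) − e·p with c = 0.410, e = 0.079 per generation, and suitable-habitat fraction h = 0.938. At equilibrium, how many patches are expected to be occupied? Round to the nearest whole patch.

p* = h − e/c = 0.938 − 0.1927 = 0.7453.
Expected occupied patches = N × p* = 437 × 0.7453 = 325.70 ≈ 326.

326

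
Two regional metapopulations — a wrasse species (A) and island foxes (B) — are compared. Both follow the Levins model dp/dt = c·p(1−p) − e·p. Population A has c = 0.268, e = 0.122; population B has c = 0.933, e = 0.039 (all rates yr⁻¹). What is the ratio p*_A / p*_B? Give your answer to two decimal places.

0.57

A: p*_A = 1 − 0.122/0.268 = 0.5448.
B: p*_B = 1 − 0.039/0.933 = 0.9582.
p*_A / p*_B = 0.5448/0.9582 = 0.5685.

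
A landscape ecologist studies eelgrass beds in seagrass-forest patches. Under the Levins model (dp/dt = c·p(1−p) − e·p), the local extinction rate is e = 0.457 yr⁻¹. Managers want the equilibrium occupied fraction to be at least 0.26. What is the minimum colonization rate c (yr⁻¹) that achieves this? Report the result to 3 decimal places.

p* = 1 − e/c ≥ 0.26 requires e/c ≤ 0.7400, i.e. c ≥ e/0.7400.
c_min = 0.457/0.7400 = 0.6176.

0.618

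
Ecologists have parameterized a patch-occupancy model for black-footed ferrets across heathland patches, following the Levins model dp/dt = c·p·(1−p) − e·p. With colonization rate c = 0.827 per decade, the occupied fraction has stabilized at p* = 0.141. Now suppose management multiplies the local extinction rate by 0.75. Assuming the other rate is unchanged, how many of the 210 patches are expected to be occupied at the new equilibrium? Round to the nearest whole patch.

75

Balance c(1−p*) = e gives e = 0.827×(1 − 0.14100) = 0.71039.
New p* = 1 − e/c = 1 − 0.53279/0.82700 = 0.35576.
Expected occupied = 210 × 0.35576 = 74.71 ≈ 75.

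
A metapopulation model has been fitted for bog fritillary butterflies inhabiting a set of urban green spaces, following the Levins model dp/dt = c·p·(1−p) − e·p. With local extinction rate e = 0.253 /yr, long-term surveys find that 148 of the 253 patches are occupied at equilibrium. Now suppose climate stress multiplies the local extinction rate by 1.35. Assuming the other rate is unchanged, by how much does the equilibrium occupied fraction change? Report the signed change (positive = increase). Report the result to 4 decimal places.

-0.1453

Observed p* = 148/253 = 0.58498.
Balance c(1−p*) = e gives c = e/(1 − 0.58498) = 0.253/0.41502 = 0.60961.
New p* = 1 − e/c = 1 − 0.34155/0.60961 = 0.43972.
Δp* = 0.43972 − 0.58498 = -0.14526.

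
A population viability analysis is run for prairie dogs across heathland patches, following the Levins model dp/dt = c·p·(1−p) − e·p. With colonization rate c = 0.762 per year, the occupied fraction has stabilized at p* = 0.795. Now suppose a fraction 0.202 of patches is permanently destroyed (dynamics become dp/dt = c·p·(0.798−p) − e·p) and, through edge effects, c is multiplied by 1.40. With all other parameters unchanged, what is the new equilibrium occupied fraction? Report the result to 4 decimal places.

Balance c(1−p*) = e gives e = 0.762×(1 − 0.79500) = 0.15621.
New p* = 0.798 − e/c = 0.798 − 0.15621/1.06680 = 0.65157.

0.6516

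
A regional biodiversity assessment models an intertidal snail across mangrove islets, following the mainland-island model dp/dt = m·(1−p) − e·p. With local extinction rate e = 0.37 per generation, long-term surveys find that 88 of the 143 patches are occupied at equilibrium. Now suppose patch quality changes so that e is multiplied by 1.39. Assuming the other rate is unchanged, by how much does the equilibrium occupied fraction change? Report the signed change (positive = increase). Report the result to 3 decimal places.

Observed p* = 88/143 = 0.61538.
Balance m(1−p*) = e·p* gives m = e·p*/(1−p*) = 0.37×0.61538/0.38462 = 0.59199.
New p* = m/(m+e) = 0.59199/(0.59199+0.51430) = 0.53511.
Δp* = 0.53511 − 0.61538 = -0.08027.

-0.080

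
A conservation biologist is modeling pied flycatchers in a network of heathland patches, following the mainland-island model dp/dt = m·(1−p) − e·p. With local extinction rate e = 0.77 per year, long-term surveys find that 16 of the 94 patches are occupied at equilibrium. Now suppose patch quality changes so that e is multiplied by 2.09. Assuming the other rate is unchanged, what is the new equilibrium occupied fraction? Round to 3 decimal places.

0.089

Observed p* = 16/94 = 0.17021.
Balance m(1−p*) = e·p* gives m = e·p*/(1−p*) = 0.77×0.17021/0.82979 = 0.15795.
New p* = m/(m+e) = 0.15795/(0.15795+1.60930) = 0.08938.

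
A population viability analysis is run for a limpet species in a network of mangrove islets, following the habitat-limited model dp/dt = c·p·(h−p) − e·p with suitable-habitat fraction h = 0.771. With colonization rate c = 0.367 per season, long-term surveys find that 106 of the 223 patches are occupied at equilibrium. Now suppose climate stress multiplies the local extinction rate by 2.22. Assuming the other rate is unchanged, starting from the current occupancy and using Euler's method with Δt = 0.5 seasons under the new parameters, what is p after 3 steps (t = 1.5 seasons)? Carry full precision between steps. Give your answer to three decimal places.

0.394

Observed p* = 106/223 = 0.47534.
Balance c(h−p*) = e gives e = 0.367×(0.771 − 0.47534) = 0.10851.
Starting from p₀ = 0.47534; update p ← p + (dp/dt)·Δt with the new parameters.
t = 0.5: p = 0.47534 + (-0.03146) = 0.44387
t = 1: p = 0.44387 + (-0.02682) = 0.41706
t = 1.5: p = 0.41706 + (-0.02314) = 0.39391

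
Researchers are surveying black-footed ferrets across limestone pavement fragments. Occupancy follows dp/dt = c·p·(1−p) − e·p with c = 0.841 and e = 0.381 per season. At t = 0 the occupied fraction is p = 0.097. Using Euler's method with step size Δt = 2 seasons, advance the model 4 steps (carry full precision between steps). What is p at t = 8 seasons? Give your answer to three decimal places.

0.501

Update rule: p ← p + [c·p·(1−p) − e·p]·Δt with Δt = 2.
step 1: Δp = +0.07341, p = 0.17041
step 2: Δp = +0.10793, p = 0.27835
step 3: Δp = +0.12576, p = 0.40411
step 4: Δp = +0.09710, p = 0.50121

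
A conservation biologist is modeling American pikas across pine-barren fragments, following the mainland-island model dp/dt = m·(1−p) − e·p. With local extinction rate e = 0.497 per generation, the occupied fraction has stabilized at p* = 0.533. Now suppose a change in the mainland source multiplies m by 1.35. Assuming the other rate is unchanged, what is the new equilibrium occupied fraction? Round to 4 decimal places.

0.6064

Balance m(1−p*) = e·p* gives m = e·p*/(1−p*) = 0.497×0.53300/0.46700 = 0.56724.
New p* = m/(m+e) = 0.76577/(0.76577+0.49700) = 0.60642.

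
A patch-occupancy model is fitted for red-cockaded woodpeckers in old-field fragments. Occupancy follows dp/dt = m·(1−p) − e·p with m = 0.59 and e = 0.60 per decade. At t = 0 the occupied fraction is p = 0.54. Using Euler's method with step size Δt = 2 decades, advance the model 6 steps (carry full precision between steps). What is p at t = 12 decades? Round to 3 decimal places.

Update rule: p ← p + [m·(1−p) − e·p]·Δt with Δt = 2.
  1  |  dp/dt·Δt = -0.105200  |  p_1 = 0.434800
  2  |  dp/dt·Δt = +0.145176  |  p_2 = 0.579976
  3  |  dp/dt·Δt = -0.200343  |  p_3 = 0.379633
  4  |  dp/dt·Δt = +0.276473  |  p_4 = 0.656106
  5  |  dp/dt·Δt = -0.381533  |  p_5 = 0.274573
  6  |  dp/dt·Δt = +0.526516  |  p_6 = 0.801089

0.801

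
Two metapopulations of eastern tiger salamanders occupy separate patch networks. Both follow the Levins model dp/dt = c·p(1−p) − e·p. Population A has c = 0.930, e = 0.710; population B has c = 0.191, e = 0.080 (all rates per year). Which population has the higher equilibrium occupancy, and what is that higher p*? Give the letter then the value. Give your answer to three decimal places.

B, 0.581

A: p*_A = 1 − 0.710/0.930 = 0.2366.
B: p*_B = 1 − 0.080/0.191 = 0.5812.
B is higher at 0.5812.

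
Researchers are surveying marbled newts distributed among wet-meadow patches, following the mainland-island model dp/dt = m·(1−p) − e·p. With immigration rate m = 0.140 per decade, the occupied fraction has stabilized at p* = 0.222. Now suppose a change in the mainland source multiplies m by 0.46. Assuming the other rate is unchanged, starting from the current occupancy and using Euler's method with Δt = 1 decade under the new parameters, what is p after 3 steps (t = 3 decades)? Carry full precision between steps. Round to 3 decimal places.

0.125

Balance m(1−p*) = e·p* gives e = m(1−p*)/p* = 0.140×0.77800/0.22200 = 0.49063.
Starting from p₀ = 0.22200; update p ← p + (dp/dt)·Δt with the new parameters.
step 1: Δp = -0.05882, p = 0.16318
step 2: Δp = -0.02617, p = 0.13701
step 3: Δp = -0.01165, p = 0.12537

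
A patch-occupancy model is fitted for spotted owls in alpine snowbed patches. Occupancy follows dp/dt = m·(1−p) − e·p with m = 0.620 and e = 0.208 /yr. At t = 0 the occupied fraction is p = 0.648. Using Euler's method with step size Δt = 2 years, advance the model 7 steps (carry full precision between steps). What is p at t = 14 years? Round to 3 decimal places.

Update rule: p ← p + [m·(1−p) − e·p]·Δt with Δt = 2.
step 1: Δp = +0.16691, p = 0.81491
step 2: Δp = -0.10949, p = 0.70542
step 3: Δp = +0.07183, p = 0.77725
step 4: Δp = -0.04712, p = 0.73013
step 5: Δp = +0.03091, p = 0.76104
step 6: Δp = -0.02028, p = 0.74076
step 7: Δp = +0.01330, p = 0.75406

0.754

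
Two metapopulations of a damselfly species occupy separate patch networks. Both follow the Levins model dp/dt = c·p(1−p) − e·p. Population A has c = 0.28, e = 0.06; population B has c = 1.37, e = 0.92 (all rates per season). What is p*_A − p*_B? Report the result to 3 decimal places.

A: p*_A = 1 − 0.06/0.28 = 0.7857.
B: p*_B = 1 − 0.92/1.37 = 0.3285.
p*_A − p*_B = 0.7857 − 0.3285 = 0.4572.

0.457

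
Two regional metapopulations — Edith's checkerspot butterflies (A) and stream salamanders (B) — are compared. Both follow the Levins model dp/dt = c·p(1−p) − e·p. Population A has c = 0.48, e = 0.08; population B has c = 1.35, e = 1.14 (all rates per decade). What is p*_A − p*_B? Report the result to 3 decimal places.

0.678

A: p*_A = 1 − 0.08/0.48 = 0.8333.
B: p*_B = 1 − 1.14/1.35 = 0.1556.
p*_A − p*_B = 0.8333 − 0.1556 = 0.6778.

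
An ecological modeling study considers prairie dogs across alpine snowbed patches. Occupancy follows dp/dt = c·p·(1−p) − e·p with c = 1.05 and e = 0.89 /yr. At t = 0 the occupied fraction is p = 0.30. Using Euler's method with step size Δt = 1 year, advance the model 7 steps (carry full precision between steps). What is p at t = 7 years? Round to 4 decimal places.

Update rule: p ← p + [c·p·(1−p) − e·p]·Δt with Δt = 1.
  1  |  dp/dt·Δt = -0.046500  |  p_1 = 0.253500
  2  |  dp/dt·Δt = -0.026915  |  p_2 = 0.226585
  3  |  dp/dt·Δt = -0.017654  |  p_3 = 0.208931
  4  |  dp/dt·Δt = -0.012406  |  p_4 = 0.196525
  5  |  dp/dt·Δt = -0.009109  |  p_5 = 0.187416
  6  |  dp/dt·Δt = -0.006894  |  p_6 = 0.180521
  7  |  dp/dt·Δt = -0.005334  |  p_7 = 0.175187

0.1752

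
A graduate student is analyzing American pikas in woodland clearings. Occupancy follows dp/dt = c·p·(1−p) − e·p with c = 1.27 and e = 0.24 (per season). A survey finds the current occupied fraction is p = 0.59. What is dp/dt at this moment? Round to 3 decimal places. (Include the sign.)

Colonization term: c·p·(1−p) = 1.27×0.59×0.4100 = 0.30721.
Extinction term: e·p = 0.14160.
dp/dt = 0.30721 − 0.14160 = 0.16561.

0.166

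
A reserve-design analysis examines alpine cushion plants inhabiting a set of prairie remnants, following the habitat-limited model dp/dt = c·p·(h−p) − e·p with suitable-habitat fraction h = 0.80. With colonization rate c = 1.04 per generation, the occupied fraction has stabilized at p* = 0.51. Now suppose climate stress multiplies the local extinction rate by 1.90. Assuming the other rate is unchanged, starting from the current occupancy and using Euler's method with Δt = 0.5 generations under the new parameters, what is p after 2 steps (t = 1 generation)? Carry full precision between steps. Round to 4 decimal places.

0.3968

Balance c(h−p*) = e gives e = 1.04×(0.8 − 0.51000) = 0.30160.
Starting from p₀ = 0.51000; update p ← p + (dp/dt)·Δt with the new parameters.
  1  |  dp/dt·Δt = -0.069217  |  p_1 = 0.440783
  2  |  dp/dt·Δt = -0.043958  |  p_2 = 0.396825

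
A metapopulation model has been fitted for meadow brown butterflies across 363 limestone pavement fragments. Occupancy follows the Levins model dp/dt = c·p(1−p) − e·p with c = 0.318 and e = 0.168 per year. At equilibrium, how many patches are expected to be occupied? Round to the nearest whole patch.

p* = 1 − e/c = 1 − 0.168/0.318 = 0.4717.
Expected occupied patches = N × p* = 363 × 0.4717 = 171.23 ≈ 171.

171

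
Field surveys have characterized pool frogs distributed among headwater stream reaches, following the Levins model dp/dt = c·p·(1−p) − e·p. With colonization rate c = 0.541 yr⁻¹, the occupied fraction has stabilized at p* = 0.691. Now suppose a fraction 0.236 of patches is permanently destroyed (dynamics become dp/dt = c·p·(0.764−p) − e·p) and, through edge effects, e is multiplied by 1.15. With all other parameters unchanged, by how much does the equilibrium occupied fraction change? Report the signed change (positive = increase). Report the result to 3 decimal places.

Balance c(1−p*) = e gives e = 0.541×(1 − 0.69100) = 0.16717.
New p* = 0.764 − e/c = 0.764 − 0.19225/0.54100 = 0.40864.
Δp* = 0.40864 − 0.69100 = -0.28236.

-0.282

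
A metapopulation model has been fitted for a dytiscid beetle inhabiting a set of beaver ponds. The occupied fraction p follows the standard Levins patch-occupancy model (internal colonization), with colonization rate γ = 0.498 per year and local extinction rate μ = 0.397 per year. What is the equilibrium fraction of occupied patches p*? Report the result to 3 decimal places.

0.203

At equilibrium, colonization balances extinction: γ·p*·(1−p*) = μ·p*.
So p* = 1 − μ/γ = 1 − 0.397/0.498 = 1 − 0.7972 = 0.2028.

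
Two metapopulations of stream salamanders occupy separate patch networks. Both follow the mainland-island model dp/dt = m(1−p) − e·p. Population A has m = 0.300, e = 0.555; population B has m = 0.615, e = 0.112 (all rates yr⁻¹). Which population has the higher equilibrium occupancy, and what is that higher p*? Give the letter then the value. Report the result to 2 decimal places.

A: p*_A = m/(m+e) = 0.300/0.8550 = 0.3509.
B: p*_B = 0.615/0.7270 = 0.8459.
B is higher at 0.8459.

B, 0.85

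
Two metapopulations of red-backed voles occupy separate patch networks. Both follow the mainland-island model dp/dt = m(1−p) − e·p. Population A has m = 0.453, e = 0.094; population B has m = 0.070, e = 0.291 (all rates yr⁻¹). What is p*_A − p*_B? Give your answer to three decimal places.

0.634

A: p*_A = m/(m+e) = 0.453/0.5470 = 0.8282.
B: p*_B = 0.070/0.3610 = 0.1939.
p*_A − p*_B = 0.8282 − 0.1939 = 0.6342.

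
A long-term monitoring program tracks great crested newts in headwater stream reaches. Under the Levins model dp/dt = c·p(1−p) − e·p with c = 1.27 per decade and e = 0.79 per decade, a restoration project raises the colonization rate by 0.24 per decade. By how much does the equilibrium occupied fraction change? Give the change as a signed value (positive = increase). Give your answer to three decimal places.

0.099

Before: p* = 1 − 0.79/1.27 = 0.3780.
After the change, c = 1.51, e = 0.79, so p* = 1 − 0.79/1.51 = 0.4768.
Δp* = 0.4768 − 0.3780 = +0.0989.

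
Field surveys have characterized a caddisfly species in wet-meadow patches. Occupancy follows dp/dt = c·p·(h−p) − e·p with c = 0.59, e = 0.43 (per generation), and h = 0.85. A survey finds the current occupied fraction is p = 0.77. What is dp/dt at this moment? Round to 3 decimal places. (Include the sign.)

Colonization term: c·p·(h−p) = 0.59×0.77×0.0800 = 0.03634.
Extinction term: e·p = 0.33110.
dp/dt = 0.03634 − 0.33110 = -0.29476.

-0.295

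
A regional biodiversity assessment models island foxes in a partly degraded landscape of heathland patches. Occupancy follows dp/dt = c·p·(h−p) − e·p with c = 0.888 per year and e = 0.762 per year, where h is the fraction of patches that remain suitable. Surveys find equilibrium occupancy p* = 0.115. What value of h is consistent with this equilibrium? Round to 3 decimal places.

0.973

At equilibrium c(h−p*) = e, so h = p* + e/c.
h = 0.115 + 0.762/0.888 = 0.115 + 0.8581 = 0.9731.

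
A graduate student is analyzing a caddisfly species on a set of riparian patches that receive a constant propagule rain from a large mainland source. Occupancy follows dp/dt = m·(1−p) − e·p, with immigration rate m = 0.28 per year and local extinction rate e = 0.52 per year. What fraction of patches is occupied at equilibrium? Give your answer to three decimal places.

0.350

At equilibrium the propagule rain into empty patches balances local extinction: m(1−p*) = e·p*.
p* = m/(m+e) = 0.28/(0.28+0.52) = 0.28/0.8000 = 0.3500.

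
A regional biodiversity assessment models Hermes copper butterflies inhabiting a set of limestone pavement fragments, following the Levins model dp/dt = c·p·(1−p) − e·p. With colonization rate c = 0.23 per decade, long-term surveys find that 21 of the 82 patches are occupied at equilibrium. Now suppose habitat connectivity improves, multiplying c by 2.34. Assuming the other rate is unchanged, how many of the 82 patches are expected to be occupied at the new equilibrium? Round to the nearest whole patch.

Observed p* = 21/82 = 0.25610.
Balance c(1−p*) = e gives e = 0.23×(1 − 0.25610) = 0.17110.
New p* = 1 − e/c = 1 − 0.17110/0.53820 = 0.68209.
Expected occupied = 82 × 0.68209 = 55.93 ≈ 56.

56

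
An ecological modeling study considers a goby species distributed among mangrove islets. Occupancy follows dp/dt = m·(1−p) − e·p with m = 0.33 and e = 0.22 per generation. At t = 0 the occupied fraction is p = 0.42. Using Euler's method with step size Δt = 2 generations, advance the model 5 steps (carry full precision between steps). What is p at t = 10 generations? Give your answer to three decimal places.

Update rule: p ← p + [m·(1−p) − e·p]·Δt with Δt = 2.
step 1: Δp = +0.19800, p = 0.61800
step 2: Δp = -0.01980, p = 0.59820
step 3: Δp = +0.00198, p = 0.60018
step 4: Δp = -0.00020, p = 0.59998
step 5: Δp = +0.00002, p = 0.60000

0.600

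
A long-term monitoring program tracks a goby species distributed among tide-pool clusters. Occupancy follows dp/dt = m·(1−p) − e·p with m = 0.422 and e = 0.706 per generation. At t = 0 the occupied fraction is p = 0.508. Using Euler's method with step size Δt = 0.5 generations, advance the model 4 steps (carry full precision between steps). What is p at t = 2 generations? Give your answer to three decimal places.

Update rule: p ← p + [m·(1−p) − e·p]·Δt with Δt = 0.5.
  1  |  dp/dt·Δt = -0.075512  |  p_1 = 0.432488
  2  |  dp/dt·Δt = -0.032923  |  p_2 = 0.399565
  3  |  dp/dt·Δt = -0.014355  |  p_3 = 0.385210
  4  |  dp/dt·Δt = -0.006259  |  p_4 = 0.378952

0.379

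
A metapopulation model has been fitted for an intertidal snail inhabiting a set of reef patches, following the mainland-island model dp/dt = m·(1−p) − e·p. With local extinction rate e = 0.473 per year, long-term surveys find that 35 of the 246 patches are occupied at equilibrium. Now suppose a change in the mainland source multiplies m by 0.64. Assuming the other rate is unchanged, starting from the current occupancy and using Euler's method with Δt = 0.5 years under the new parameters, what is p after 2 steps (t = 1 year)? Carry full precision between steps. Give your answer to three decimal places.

Observed p* = 35/246 = 0.14228.
Balance m(1−p*) = e·p* gives m = e·p*/(1−p*) = 0.473×0.14228/0.85772 = 0.07846.
Starting from p₀ = 0.14228; update p ← p + (dp/dt)·Δt with the new parameters.
step 1: Δp = -0.01211, p = 0.13016
step 2: Δp = -0.00894, p = 0.12122

0.121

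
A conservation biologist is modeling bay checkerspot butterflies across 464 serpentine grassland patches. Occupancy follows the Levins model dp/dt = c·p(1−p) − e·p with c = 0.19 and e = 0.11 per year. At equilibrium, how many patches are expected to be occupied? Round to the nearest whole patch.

195

p* = 1 − e/c = 1 − 0.11/0.19 = 0.4211.
Expected occupied patches = N × p* = 464 × 0.4211 = 195.37 ≈ 195.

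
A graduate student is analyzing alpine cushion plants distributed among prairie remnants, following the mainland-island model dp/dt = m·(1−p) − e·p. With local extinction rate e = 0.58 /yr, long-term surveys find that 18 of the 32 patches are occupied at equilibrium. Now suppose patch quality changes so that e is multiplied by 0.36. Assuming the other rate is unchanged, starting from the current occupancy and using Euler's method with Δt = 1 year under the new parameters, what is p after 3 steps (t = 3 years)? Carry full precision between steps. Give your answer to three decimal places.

0.781

Observed p* = 18/32 = 0.56250.
Balance m(1−p*) = e·p* gives m = e·p*/(1−p*) = 0.58×0.56250/0.43750 = 0.74571.
Starting from p₀ = 0.56250; update p ← p + (dp/dt)·Δt with the new parameters.
t = 1: p = 0.56250 + (+0.20880) = 0.77130
t = 2: p = 0.77130 + (+0.00950) = 0.78080
t = 3: p = 0.78080 + (+0.00043) = 0.78123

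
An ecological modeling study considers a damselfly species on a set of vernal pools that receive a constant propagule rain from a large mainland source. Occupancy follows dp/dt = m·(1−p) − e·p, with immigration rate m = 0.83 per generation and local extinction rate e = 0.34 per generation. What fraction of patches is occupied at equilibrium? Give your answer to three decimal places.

0.709

Setting dp/dt = 0: m − m·p* = e·p*, so m = (m+e)·p*.
p* = m/(m+e) = 0.83/(0.83+0.34) = 0.83/1.1700 = 0.7094.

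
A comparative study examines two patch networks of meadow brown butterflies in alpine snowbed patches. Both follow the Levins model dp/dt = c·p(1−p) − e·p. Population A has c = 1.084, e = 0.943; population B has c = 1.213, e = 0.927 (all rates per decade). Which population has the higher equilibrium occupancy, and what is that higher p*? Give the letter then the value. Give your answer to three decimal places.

A: p*_A = 1 − 0.943/1.084 = 0.1301.
B: p*_B = 1 − 0.927/1.213 = 0.2358.
B is higher at 0.2358.

B, 0.236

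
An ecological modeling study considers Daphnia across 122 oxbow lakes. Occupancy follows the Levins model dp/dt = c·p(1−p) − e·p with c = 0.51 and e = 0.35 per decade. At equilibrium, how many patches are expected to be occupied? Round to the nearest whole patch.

38

p* = 1 − e/c = 1 − 0.35/0.51 = 0.3137.
Expected occupied patches = N × p* = 122 × 0.3137 = 38.27 ≈ 38.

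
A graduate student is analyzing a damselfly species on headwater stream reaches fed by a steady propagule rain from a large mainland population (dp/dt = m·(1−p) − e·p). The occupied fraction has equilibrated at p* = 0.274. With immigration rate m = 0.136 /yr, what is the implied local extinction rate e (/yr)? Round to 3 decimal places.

0.360

At equilibrium m(1−p*) = e·p*, so e = m(1−p*)/p*.
e = 0.136 × 0.7260 / 0.274 = 0.3604.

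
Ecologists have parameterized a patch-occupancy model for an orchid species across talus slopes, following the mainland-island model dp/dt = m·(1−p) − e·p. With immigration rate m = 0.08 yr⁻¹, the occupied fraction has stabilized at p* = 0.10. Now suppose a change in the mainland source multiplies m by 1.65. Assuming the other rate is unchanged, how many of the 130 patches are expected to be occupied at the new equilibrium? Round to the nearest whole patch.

20

Balance m(1−p*) = e·p* gives e = m(1−p*)/p* = 0.08×0.90000/0.10000 = 0.72000.
New p* = m/(m+e) = 0.13200/(0.13200+0.72000) = 0.15493.
Expected occupied = 130 × 0.15493 = 20.14 ≈ 20.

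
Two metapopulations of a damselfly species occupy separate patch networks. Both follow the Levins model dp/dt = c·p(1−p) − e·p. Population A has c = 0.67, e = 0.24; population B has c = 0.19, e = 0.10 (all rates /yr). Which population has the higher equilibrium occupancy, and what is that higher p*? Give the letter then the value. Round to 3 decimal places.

A: p*_A = 1 − 0.24/0.67 = 0.6418.
B: p*_B = 1 − 0.10/0.19 = 0.4737.
A is higher at 0.6418.

A, 0.642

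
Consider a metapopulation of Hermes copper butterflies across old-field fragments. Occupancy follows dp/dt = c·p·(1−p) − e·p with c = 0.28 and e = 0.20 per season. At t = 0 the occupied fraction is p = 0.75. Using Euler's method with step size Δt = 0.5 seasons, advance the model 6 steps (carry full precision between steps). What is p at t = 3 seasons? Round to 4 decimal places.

0.5474

Update rule: p ← p + [c·p·(1−p) − e·p]·Δt with Δt = 0.5.
  1  |  dp/dt·Δt = -0.048750  |  p_1 = 0.701250
  2  |  dp/dt·Δt = -0.040795  |  p_2 = 0.660455
  3  |  dp/dt·Δt = -0.034650  |  p_3 = 0.625805
  4  |  dp/dt·Δt = -0.029796  |  p_4 = 0.596009
  5  |  dp/dt·Δt = -0.025891  |  p_5 = 0.570117
  6  |  dp/dt·Δt = -0.022700  |  p_6 = 0.547417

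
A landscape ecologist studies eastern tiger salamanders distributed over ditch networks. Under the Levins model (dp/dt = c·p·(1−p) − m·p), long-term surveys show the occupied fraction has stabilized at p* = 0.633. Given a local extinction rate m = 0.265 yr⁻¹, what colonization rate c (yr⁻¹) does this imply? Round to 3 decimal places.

0.722

At equilibrium c(1−p*) = m, so c = m/(1−p*).
c = 0.265/(1 − 0.633) = 0.265/0.3670 = 0.7221.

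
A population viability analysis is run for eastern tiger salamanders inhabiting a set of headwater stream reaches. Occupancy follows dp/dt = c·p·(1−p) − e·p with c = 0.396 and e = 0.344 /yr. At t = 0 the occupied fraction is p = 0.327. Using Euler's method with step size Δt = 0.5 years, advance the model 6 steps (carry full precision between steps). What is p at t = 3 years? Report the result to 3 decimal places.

Update rule: p ← p + [c·p·(1−p) − e·p]·Δt with Δt = 0.5.
step 1: Δp = -0.01267, p = 0.31433
step 2: Δp = -0.01139, p = 0.30294
step 3: Δp = -0.01029, p = 0.29265
step 4: Δp = -0.00935, p = 0.28330
step 5: Δp = -0.00853, p = 0.27477
step 6: Δp = -0.00780, p = 0.26697

0.267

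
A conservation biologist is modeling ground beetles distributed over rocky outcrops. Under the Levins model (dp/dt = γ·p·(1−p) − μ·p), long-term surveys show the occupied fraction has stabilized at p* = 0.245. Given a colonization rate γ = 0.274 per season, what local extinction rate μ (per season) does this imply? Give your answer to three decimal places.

0.207

At equilibrium γ(1−p*) = μ.
μ = 0.274 × (1 − 0.245) = 0.274 × 0.7550 = 0.2069.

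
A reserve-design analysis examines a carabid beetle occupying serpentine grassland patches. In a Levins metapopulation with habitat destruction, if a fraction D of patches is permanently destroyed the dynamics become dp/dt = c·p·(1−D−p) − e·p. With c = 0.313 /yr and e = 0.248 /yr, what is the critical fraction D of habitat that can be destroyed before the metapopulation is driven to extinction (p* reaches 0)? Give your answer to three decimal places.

The nontrivial equilibrium is p* = (1−D) − e/c; extinction occurs when this hits zero.
So D_crit = 1 − e/c = 1 − 0.248/0.313 = 1 − 0.7923 = 0.2077.
This equals the undisturbed p*, a classic result of Lande's extension.

0.208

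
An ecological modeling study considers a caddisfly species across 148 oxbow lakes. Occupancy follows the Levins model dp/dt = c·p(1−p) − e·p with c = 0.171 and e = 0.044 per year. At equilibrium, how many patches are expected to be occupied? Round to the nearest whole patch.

p* = 1 − e/c = 1 − 0.044/0.171 = 0.7427.
Expected occupied patches = N × p* = 148 × 0.7427 = 109.92 ≈ 110.

110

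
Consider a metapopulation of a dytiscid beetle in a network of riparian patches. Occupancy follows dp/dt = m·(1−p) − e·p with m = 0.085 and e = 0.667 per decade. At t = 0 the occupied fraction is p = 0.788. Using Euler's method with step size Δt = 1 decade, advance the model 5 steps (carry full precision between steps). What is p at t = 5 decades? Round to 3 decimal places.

Update rule: p ← p + [m·(1−p) − e·p]·Δt with Δt = 1.
  1  |  dp/dt·Δt = -0.507576  |  p_1 = 0.280424
  2  |  dp/dt·Δt = -0.125879  |  p_2 = 0.154545
  3  |  dp/dt·Δt = -0.031218  |  p_3 = 0.123327
  4  |  dp/dt·Δt = -0.007742  |  p_4 = 0.115585
  5  |  dp/dt·Δt = -0.001920  |  p_5 = 0.113665

0.114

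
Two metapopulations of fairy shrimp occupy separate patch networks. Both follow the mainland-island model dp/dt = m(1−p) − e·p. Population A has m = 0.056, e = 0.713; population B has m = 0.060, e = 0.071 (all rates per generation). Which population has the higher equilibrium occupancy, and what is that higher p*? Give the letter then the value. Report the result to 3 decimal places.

B, 0.458

A: p*_A = m/(m+e) = 0.056/0.7690 = 0.0728.
B: p*_B = 0.060/0.1310 = 0.4580.
B is higher at 0.4580.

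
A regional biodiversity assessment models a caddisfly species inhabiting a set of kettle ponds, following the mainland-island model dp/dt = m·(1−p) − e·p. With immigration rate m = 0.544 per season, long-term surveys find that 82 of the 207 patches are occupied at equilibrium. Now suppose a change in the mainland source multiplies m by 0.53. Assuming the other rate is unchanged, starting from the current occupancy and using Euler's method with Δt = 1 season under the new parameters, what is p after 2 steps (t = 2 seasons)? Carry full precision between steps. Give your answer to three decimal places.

Observed p* = 82/207 = 0.39614.
Balance m(1−p*) = e·p* gives e = m(1−p*)/p* = 0.544×0.60386/0.39614 = 0.82927.
Starting from p₀ = 0.39614; update p ← p + (dp/dt)·Δt with the new parameters.
step 1: Δp = -0.15440, p = 0.24174
step 2: Δp = +0.01816, p = 0.25989

0.260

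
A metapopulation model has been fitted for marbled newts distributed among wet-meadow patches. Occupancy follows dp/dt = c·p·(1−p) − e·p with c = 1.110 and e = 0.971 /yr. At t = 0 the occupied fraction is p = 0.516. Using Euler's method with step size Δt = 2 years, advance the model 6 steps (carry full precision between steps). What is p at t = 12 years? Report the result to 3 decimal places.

Update rule: p ← p + [c·p·(1−p) − e·p]·Δt with Δt = 2.
t = 2: p = 0.51600 + (-0.44764) = 0.06836
t = 4: p = 0.06836 + (+0.00863) = 0.07699
t = 6: p = 0.07699 + (+0.00824) = 0.08523
t = 8: p = 0.08523 + (+0.00757) = 0.09280
t = 10: p = 0.09280 + (+0.00668) = 0.09948
t = 12: p = 0.09948 + (+0.00569) = 0.10517

0.105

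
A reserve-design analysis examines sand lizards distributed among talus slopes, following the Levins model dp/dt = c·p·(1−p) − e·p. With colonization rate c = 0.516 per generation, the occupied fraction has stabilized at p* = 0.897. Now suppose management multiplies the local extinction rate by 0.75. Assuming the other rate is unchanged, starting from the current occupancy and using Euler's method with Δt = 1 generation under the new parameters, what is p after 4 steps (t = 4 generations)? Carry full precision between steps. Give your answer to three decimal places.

0.921

Balance c(1−p*) = e gives e = 0.516×(1 − 0.89700) = 0.05315.
Starting from p₀ = 0.89700; update p ← p + (dp/dt)·Δt with the new parameters.
t = 1: p = 0.89700 + (+0.01192) = 0.90892
t = 2: p = 0.90892 + (+0.00649) = 0.91541
t = 3: p = 0.91541 + (+0.00347) = 0.91887
t = 4: p = 0.91887 + (+0.00184) = 0.92071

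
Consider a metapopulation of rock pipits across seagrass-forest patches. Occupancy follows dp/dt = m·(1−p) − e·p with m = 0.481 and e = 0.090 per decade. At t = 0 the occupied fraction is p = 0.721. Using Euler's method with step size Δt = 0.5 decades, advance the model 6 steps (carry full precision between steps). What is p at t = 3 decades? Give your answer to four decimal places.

Update rule: p ← p + [m·(1−p) − e·p]·Δt with Δt = 0.5.
p: 0.72100 → 0.75565  (Δp = +0.03465)
p: 0.75565 → 0.78042  (Δp = +0.02476)
p: 0.78042 → 0.79811  (Δp = +0.01769)
p: 0.79811 → 0.81075  (Δp = +0.01264)
p: 0.81075 → 0.81978  (Δp = +0.00903)
p: 0.81978 → 0.82623  (Δp = +0.00645)

0.8262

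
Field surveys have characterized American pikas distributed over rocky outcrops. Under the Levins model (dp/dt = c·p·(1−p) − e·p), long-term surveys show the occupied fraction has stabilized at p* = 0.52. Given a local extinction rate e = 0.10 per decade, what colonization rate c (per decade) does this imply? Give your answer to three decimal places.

0.208

At equilibrium c(1−p*) = e, so c = e/(1−p*).
c = 0.10/(1 − 0.52) = 0.10/0.4800 = 0.2083.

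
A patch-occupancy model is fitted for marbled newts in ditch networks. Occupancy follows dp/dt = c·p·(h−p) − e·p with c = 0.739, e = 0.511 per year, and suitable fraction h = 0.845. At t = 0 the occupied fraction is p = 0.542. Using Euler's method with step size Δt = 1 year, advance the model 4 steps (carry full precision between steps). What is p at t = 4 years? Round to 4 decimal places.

Update rule: p ← p + [c·p·(h−p) − e·p]·Δt with Δt = 1.
t = 1: p = 0.54200 + (-0.15560) = 0.38640
t = 2: p = 0.38640 + (-0.06650) = 0.31990
t = 3: p = 0.31990 + (-0.03933) = 0.28057
t = 4: p = 0.28057 + (-0.02634) = 0.25423

0.2542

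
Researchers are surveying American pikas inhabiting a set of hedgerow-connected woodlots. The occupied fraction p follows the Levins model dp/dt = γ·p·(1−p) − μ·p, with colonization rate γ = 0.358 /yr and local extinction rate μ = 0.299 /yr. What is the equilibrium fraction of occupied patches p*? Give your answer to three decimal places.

0.165

At equilibrium, colonization balances extinction: γ·p*·(1−p*) = μ·p*.
So p* = 1 − μ/γ = 1 − 0.299/0.358 = 1 − 0.8352 = 0.1648.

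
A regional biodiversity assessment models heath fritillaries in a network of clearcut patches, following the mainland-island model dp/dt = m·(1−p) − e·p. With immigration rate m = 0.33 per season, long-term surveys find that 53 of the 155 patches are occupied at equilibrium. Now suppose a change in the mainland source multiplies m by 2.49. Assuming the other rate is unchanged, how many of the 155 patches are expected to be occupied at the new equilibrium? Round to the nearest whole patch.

Observed p* = 53/155 = 0.34194.
Balance m(1−p*) = e·p* gives e = m(1−p*)/p* = 0.33×0.65806/0.34194 = 0.63508.
New p* = m/(m+e) = 0.82170/(0.82170+0.63508) = 0.56405.
Expected occupied = 155 × 0.56405 = 87.43 ≈ 87.

87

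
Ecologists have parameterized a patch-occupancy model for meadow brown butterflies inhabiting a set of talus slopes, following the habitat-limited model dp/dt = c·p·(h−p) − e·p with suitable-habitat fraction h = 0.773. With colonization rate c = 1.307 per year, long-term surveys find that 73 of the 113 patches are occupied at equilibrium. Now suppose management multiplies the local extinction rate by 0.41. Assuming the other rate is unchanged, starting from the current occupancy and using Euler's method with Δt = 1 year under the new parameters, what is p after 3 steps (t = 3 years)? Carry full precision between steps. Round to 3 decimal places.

Observed p* = 73/113 = 0.64602.
Balance c(h−p*) = e gives e = 1.307×(0.773 − 0.64602) = 0.16597.
Starting from p₀ = 0.64602; update p ← p + (dp/dt)·Δt with the new parameters.
step 1: Δp = +0.06326, p = 0.70928
step 2: Δp = +0.01081, p = 0.72009
step 3: Δp = +0.00080, p = 0.72089

0.721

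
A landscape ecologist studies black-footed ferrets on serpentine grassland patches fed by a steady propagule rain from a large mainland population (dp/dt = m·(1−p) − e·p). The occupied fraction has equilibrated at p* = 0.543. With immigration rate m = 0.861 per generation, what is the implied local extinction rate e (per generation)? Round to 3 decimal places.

0.725

At equilibrium m(1−p*) = e·p*, so e = m(1−p*)/p*.
e = 0.861 × 0.4570 / 0.543 = 0.7246.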